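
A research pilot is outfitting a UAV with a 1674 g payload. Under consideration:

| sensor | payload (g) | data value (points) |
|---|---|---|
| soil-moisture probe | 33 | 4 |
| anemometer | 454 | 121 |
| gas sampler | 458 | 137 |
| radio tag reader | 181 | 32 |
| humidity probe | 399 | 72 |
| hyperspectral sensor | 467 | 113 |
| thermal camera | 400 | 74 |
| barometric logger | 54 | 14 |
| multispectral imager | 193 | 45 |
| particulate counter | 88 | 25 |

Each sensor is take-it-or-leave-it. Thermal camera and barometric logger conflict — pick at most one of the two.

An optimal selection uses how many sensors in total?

The maximum data value within 1674 g is 441.
For example anemometer + gas sampler + hyperspectral sensor + multispectral imager + particulate counter achieves it, using 1660 g.
All optima have 5 sensors.

5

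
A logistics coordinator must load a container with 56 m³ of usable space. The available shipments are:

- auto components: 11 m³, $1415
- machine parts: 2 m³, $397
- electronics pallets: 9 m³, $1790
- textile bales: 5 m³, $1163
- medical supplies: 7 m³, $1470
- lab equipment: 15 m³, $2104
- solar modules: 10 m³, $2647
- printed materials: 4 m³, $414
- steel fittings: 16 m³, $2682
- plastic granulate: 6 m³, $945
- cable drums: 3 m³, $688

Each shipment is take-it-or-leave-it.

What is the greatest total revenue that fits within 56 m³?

11385

Taking the top-ratio shipments first gives machine parts + electronics pallets + textile bales + medical supplies + solar modules + printed materials + steel fittings + cable drums for 11251 (56 m³).
Replace machine parts and printed materials with plastic granulate: the trade gains 134 net, giving 11385 at 56 m³.
Runner-up machine parts + electronics pallets + textile bales + medical supplies + solar modules + printed materials + steel fittings + cable drums tops out at 11251.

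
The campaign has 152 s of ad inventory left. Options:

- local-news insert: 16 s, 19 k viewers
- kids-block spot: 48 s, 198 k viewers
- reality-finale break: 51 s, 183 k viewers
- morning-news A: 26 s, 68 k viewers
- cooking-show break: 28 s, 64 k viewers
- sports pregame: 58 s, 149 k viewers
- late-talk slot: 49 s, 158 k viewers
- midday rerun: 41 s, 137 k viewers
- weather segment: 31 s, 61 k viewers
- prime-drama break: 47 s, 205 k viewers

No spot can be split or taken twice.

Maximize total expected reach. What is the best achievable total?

586

Kids-block spot + reality-finale break + prime-drama break uses 146 of the 152 s and totals 586.
No other feasible combination exceeds 586.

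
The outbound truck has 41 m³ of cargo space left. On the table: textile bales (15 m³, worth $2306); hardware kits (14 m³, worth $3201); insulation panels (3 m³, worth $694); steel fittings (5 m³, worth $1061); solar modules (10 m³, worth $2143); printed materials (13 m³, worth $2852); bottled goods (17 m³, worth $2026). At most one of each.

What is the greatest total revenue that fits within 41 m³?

8890

The ratio ordering already packs tightly: hardware kits + insulation panels + solar modules + printed materials, 40 m³, 8890.
Runner-up hardware kits + solar modules + printed materials tops out at 8196.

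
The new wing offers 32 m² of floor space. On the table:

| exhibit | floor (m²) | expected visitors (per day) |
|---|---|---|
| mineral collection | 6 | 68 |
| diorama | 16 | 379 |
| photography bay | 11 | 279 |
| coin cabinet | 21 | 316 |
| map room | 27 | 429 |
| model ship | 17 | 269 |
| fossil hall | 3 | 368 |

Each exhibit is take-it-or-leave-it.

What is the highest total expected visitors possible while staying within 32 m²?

Diorama + photography bay + fossil hall uses 30 of the 32 m² and totals 1026.

1026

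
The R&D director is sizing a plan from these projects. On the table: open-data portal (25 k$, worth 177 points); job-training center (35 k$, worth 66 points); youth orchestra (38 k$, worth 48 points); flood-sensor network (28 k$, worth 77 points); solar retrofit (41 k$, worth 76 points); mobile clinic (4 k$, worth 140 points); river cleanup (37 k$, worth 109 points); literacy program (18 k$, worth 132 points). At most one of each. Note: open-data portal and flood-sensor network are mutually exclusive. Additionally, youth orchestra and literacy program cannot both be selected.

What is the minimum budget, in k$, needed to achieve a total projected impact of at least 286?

Look for the lowest-budget combination reaching 286.
open-data portal + mobile clinic reaches 317 using 29 k$.
Below 29 k$ the best achievable stays under 286.

29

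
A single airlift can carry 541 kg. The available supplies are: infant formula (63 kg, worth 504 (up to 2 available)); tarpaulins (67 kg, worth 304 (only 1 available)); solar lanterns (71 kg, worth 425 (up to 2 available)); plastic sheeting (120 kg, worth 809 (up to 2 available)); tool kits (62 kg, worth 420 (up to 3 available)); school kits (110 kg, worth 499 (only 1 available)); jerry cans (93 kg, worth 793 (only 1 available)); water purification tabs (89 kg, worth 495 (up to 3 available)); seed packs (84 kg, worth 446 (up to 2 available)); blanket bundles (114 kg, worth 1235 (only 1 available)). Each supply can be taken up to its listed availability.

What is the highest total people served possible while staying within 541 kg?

Density check — blanket bundles 10.83, jerry cans 8.53, infant formula 8.00 are the best per kg.
Taking the top-ratio supplies first gives 2×infant formula + 3×tool kits + jerry cans + blanket bundles for 4296 (519 kg).
The 62 kg tied up in tool kits is better spent on seed packs — total rises to 4322 (541 kg).
Every other selection either busts 541 kg or exceeds an availability limit or fails to beat 4322.

4322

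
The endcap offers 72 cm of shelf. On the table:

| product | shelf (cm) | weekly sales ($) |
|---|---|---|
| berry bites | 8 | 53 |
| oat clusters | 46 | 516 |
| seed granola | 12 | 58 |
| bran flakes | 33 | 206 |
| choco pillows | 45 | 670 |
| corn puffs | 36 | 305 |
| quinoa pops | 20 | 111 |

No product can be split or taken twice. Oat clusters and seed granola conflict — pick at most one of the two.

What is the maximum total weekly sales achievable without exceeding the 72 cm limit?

781

Berry bites + seed granola + choco pillows uses 65 of the 72 cm and totals 781.
Choco pillows + quinoa pops matches that 781 at 65 cm; no feasible combination exceeds it.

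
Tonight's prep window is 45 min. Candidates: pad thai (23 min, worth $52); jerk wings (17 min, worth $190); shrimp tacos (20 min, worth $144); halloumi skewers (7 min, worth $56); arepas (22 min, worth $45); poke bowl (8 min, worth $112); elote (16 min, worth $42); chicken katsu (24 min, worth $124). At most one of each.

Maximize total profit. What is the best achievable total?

Density check — poke bowl 14.00, jerk wings 11.18, halloumi skewers 8.00 are the best per min.
The ratio heuristic lands on jerk wings + halloumi skewers + poke bowl (358) but leaves 13 min idle.
The 7 min tied up in halloumi skewers is better spent on shrimp tacos — total rises to 446 (45 min).
Next best is jerk wings + shrimp tacos + halloumi skewers at 390 (44 min) — short by 56.

446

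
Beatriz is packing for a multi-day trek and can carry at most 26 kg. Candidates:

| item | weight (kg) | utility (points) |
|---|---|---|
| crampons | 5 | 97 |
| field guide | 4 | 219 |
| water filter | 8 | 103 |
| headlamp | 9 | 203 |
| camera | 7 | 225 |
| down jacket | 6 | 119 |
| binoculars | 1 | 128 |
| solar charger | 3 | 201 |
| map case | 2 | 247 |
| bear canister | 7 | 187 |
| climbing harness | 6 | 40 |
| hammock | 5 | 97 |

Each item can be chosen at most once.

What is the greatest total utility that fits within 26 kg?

1223

The ratio heuristic lands on field guide + camera + binoculars + solar charger + map case + bear canister (1207) but leaves 2 kg idle.
Dropping bear canister frees 7 kg; slotting in headlamp (9 kg) lifts the total to 1223 at 26 kg.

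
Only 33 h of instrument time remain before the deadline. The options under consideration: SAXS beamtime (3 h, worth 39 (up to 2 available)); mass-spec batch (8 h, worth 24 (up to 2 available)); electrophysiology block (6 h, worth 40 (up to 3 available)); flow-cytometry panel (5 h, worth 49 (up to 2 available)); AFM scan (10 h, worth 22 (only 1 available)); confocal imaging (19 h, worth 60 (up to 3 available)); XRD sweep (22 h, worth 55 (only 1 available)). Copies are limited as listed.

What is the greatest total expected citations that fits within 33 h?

257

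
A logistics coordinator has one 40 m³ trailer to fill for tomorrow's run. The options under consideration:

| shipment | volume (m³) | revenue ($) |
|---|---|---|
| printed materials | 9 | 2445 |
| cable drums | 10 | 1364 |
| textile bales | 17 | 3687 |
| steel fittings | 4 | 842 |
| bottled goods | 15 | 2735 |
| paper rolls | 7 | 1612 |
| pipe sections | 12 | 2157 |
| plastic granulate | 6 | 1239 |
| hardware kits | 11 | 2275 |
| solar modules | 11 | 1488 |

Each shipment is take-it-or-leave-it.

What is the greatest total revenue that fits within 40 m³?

8983

Density check — printed materials 271.67, paper rolls 230.29, textile bales 216.88, steel fittings 210.50 are the best per m³.
Greedy by ratio would take printed materials + textile bales + steel fittings + paper rolls: 37 m³ used, total 8586.
Replace steel fittings with plastic granulate: the trade gains 397 net, giving 8983 at 39 m³.
Next best is printed materials + textile bales + steel fittings + paper rolls at 8586 (37 m³) — short by 397.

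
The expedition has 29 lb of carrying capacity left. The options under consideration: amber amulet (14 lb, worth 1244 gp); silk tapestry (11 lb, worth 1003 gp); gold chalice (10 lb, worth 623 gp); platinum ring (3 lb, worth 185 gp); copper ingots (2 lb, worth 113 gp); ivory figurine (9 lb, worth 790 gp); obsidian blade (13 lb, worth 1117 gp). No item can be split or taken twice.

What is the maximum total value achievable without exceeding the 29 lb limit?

2474

Filling by ratio: amber amulet + silk tapestry + platinum ring for 2432, with 1 lb left unused.
Dropping silk tapestry and platinum ring frees 14 lb; slotting in copper ingots + obsidian blade (15 lb) lifts the total to 2474 at 29 lb.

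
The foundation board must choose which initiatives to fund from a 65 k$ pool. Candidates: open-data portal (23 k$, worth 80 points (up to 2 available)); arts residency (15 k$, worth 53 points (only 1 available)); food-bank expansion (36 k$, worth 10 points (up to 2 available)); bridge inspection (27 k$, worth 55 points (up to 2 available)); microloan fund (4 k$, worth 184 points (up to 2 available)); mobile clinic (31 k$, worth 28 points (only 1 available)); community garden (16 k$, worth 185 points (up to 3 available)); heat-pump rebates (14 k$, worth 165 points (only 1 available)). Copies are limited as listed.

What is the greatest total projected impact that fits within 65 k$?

923

Ranking by ratio (projected impact/k$): microloan fund 46.00, heat-pump rebates 11.79, community garden 11.56, arts residency 3.53.
A density-first pass picks 2×microloan fund + 2×community garden + heat-pump rebates — 903 at 54 k$.
Replace heat-pump rebates with community garden: the trade gains 20 net, giving 923 at 56 k$.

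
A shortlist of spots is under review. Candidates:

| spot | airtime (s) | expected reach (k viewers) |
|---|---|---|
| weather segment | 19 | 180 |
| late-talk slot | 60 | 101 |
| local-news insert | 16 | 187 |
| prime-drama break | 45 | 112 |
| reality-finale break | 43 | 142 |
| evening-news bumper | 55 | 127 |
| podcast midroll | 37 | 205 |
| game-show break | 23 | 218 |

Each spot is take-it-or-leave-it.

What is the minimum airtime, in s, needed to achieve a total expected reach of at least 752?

95

Minimise s subject to total expected reach ≥ 752.
Taking weather segment + local-news insert + podcast midroll + game-show break gives 790 (≥ 752) for 95 s.
Any bundle with less than 95 s falls short of 752.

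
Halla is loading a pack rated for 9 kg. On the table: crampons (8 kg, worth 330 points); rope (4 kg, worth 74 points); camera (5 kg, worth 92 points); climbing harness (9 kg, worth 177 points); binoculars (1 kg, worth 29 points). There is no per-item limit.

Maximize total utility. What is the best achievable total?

359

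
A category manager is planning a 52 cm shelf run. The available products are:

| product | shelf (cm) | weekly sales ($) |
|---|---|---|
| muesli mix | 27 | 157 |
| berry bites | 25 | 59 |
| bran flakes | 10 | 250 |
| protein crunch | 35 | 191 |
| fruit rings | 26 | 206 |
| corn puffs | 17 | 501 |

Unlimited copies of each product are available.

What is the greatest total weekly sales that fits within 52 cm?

The ratio ordering already packs tightly: 3×corn puffs, 51 cm, 1503.
That's the maximum — no swap from here does better than 1503.

1503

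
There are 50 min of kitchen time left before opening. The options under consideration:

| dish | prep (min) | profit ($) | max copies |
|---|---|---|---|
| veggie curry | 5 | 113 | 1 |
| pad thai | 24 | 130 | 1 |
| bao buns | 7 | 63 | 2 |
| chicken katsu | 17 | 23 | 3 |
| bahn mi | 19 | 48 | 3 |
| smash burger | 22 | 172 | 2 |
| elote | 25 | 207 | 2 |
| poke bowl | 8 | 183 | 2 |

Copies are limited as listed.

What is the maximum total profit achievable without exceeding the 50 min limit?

714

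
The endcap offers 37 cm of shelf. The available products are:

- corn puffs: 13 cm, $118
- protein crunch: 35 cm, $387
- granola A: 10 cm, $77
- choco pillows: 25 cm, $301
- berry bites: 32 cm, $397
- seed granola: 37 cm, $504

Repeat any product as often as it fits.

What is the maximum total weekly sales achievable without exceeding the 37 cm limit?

By weekly sales per cm: seed granola 13.62, berry bites 12.41, choco pillows 12.04 lead.
Taking seed granola: 37 cm used, 504 in weekly sales.
That's the maximum — no swap from here does better than 504.

504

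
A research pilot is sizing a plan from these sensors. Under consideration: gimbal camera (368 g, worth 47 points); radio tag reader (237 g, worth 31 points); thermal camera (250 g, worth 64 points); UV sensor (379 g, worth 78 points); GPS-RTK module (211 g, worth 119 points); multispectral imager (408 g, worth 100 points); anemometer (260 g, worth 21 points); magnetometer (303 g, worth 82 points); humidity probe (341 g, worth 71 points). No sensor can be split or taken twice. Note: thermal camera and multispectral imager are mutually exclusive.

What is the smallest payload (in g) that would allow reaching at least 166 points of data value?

Need the lightest bundle worth ≥ 166.
thermal camera + GPS-RTK module reaches 183 using 461 g.
Below 461 g the best achievable stays under 166.

461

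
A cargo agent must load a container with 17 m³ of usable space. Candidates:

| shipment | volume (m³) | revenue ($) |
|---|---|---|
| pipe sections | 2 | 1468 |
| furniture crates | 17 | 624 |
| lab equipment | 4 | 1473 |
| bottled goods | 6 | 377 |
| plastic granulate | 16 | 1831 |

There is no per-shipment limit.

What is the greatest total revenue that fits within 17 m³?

11744

8×pipe sections uses 16 of the 17 m³ and totals 11744.
No other feasible combination exceeds 11744.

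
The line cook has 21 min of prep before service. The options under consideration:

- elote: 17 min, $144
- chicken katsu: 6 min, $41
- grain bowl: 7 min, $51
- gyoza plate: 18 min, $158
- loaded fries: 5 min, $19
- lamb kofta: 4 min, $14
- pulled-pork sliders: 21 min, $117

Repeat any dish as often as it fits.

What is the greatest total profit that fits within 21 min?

158

Best packing: elote + lamb kofta — 21 min, 158 total.
That's the maximum — no swap from here does better than 158.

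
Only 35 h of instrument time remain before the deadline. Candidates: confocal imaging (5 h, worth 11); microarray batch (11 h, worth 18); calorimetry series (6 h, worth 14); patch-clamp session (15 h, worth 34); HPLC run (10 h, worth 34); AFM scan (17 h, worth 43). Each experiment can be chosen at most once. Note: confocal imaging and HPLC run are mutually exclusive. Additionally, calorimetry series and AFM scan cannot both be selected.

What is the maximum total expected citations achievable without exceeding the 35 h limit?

Density check — HPLC run 3.40, AFM scan 2.53, calorimetry series 2.33 are the best per h.
Calorimetry series + patch-clamp session + HPLC run uses 31 of the 35 h and totals 82.
The closest alternative, patch-clamp session + AFM scan, reaches only 77.

82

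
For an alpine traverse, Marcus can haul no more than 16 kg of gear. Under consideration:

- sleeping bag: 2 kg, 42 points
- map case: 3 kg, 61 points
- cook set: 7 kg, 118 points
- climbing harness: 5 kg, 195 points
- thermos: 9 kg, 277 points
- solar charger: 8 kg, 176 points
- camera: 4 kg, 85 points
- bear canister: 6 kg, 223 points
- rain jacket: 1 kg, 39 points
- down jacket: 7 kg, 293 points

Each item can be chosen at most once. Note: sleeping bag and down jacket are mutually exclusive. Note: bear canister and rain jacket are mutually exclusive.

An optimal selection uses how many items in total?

The maximum utility within 16 kg is 588.
For example map case + climbing harness + rain jacket + down jacket achieves it, using 16 kg.
Every optimal selection uses 4 items.

4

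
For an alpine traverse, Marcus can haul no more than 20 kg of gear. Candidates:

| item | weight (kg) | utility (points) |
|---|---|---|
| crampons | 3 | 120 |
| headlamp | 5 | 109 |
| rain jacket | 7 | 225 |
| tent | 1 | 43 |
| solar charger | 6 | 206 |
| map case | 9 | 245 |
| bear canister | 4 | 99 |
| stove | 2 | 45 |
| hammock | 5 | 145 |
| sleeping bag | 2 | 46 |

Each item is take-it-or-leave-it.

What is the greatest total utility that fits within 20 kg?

650

Ranking by ratio (utility/kg): tent 43.00, crampons 40.00, solar charger 34.33.
Taking the top-ratio items first gives crampons + rain jacket + tent + solar charger + sleeping bag for 640 (19 kg).
Dropping tent and sleeping bag frees 3 kg; slotting in bear canister (4 kg) lifts the total to 650 at 20 kg.
Next best is crampons + rain jacket + solar charger + stove + sleeping bag at 642 (20 kg) — short by 8.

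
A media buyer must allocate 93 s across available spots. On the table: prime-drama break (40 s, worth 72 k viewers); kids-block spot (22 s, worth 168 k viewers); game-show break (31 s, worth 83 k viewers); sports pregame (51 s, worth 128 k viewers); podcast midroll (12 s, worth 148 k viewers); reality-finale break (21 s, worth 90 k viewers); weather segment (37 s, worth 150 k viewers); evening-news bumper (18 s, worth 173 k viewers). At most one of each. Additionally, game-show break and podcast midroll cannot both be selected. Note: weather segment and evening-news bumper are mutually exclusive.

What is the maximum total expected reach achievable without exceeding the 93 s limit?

579

Best packing: kids-block spot + podcast midroll + reality-finale break + evening-news bumper — 73 s, 579 total.
Runner-up prime-drama break + kids-block spot + podcast midroll + evening-news bumper tops out at 561.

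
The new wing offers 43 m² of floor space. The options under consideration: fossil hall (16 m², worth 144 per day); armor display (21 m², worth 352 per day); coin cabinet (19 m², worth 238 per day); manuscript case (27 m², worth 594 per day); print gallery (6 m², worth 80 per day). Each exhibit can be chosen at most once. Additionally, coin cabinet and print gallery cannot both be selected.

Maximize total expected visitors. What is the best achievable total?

738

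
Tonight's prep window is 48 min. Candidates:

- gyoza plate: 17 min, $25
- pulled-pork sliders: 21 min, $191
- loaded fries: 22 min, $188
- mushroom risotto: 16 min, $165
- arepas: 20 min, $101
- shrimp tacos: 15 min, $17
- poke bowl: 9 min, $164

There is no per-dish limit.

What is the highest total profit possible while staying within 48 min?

Ranking by ratio (profit/min): poke bowl 18.22, mushroom risotto 10.31, pulled-pork sliders 9.10.
The ratio ordering already packs tightly: 5×poke bowl, 45 min, 820.
No other feasible combination exceeds 820.

820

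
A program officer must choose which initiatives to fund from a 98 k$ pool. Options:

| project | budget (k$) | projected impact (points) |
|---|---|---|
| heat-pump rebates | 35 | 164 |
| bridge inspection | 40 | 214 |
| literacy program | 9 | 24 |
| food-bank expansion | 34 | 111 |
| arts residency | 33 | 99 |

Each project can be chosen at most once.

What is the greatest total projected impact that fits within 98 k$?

402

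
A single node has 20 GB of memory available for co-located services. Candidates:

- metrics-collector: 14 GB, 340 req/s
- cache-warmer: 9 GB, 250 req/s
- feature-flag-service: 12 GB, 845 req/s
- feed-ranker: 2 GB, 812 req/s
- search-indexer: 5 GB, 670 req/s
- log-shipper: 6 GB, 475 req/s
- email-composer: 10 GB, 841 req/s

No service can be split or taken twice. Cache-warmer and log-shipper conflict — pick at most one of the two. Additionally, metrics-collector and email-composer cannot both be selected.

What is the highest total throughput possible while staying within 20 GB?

2327

A density-first pass picks feed-ranker + search-indexer + email-composer — 2323 at 17 GB.
Replace email-composer with feature-flag-service: the trade gains 4 net, giving 2327 at 19 GB.
The closest alternative, feed-ranker + search-indexer + email-composer, reaches only 2323.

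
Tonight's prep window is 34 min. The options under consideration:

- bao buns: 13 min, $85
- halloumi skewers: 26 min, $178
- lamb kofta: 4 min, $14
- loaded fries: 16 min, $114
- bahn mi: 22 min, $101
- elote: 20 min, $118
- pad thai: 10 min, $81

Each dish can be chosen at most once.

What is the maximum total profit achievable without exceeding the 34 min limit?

A density-first pass picks lamb kofta + loaded fries + pad thai — 209 at 30 min.
Dropping pad thai frees 10 min; slotting in bao buns (13 min) lifts the total to 213 at 33 min.
An exhaustive check of the 128 subsets confirms 213.

213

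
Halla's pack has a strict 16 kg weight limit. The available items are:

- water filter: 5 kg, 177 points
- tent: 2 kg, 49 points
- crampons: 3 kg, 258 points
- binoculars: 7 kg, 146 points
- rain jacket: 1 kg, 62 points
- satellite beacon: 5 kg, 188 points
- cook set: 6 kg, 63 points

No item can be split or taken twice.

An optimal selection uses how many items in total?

5

Best achievable utility is 734.
For example water filter + tent + crampons + rain jacket + satellite beacon achieves it, using 16 kg.
Every optimal selection uses 5 items.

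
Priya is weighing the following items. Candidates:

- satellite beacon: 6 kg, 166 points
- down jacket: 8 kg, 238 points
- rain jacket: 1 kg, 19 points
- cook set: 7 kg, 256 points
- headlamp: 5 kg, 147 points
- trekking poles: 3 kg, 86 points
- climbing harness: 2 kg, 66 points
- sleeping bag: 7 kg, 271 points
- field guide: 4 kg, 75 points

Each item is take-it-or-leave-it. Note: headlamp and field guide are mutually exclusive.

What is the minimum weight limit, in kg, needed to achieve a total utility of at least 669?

Minimise kg subject to total utility ≥ 669.
Taking cook set + headlamp + sleeping bag gives 674 (≥ 669) for 19 kg.
Any bundle with less than 19 kg falls short of 669.

19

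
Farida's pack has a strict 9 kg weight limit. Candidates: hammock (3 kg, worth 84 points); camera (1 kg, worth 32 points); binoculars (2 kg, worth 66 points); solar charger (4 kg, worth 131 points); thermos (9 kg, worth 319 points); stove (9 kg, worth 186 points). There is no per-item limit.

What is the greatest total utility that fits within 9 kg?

319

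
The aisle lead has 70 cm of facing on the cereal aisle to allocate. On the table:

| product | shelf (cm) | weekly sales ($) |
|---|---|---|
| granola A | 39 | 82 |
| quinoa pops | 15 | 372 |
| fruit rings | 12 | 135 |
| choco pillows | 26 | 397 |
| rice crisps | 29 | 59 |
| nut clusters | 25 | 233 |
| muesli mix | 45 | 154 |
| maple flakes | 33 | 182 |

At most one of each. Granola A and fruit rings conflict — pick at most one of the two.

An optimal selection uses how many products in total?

3

Optimal total is 1002.
One optimal bundle: quinoa pops + choco pillows + nut clusters (66 cm).
Any selection reaching 1002 contains exactly 3 products.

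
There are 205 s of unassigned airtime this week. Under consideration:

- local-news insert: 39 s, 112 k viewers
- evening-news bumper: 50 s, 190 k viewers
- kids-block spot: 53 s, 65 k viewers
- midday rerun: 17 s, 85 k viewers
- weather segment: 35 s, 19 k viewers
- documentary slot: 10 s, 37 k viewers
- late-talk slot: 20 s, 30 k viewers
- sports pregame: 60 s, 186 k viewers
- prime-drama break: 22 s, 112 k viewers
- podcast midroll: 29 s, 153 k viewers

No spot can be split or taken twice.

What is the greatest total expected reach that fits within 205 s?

Taking local-news insert + evening-news bumper + midday rerun + documentary slot + sports pregame + podcast midroll: 205 s used, 763 in expected reach.
That's the maximum — no swap from here does better than 763.

763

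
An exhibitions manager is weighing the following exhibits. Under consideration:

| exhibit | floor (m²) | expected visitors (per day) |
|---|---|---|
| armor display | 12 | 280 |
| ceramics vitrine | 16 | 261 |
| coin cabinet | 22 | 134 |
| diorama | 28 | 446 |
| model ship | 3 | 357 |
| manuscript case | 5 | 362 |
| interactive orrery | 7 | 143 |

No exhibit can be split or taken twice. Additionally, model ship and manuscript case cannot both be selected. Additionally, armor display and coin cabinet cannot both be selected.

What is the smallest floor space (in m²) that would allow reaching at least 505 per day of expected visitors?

12

Need the lightest bundle worth ≥ 505.
manuscript case + interactive orrery reaches 505 using 12 m².
Below 12 m² the best achievable stays under 505.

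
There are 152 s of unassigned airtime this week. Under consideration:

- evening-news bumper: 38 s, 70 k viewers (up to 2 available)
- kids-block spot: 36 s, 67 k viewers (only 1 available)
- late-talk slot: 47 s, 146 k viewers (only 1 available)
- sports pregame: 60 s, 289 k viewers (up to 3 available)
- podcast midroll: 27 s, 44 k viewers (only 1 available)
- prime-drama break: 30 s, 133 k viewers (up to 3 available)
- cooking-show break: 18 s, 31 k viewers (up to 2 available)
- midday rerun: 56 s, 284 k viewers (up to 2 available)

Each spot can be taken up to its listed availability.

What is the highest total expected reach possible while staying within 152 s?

711

The ratio heuristic lands on prime-drama break + 2×midday rerun (701) but leaves 10 s idle.
Dropping 2×midday rerun frees 112 s; slotting in 2×sports pregame (120 s) lifts the total to 711 at 150 s.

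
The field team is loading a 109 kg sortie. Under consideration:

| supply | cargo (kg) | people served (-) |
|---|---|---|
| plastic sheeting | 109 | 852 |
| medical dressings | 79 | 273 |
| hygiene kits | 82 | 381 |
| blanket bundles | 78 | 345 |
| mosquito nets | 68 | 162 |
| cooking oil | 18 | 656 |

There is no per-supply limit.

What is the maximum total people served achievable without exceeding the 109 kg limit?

3936

Ranking by ratio (people served/kg): cooking oil 36.44, plastic sheeting 7.82, hygiene kits 4.65.
The ratio ordering already packs tightly: 6×cooking oil, 108 kg, 3936.
No other feasible combination exceeds 3936.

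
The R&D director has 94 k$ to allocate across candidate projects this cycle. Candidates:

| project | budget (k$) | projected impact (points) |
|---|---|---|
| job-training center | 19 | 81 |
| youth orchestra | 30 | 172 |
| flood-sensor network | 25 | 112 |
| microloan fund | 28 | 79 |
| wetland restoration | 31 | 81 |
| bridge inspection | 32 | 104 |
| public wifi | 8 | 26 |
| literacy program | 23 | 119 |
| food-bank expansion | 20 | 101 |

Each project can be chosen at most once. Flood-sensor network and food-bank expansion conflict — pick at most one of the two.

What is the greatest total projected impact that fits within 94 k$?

The ratio ordering already packs tightly: job-training center + youth orchestra + literacy program + food-bank expansion, 92 k$, 473.
Next best is youth orchestra + flood-sensor network + public wifi + literacy program at 429 (86 k$) — short by 44.

473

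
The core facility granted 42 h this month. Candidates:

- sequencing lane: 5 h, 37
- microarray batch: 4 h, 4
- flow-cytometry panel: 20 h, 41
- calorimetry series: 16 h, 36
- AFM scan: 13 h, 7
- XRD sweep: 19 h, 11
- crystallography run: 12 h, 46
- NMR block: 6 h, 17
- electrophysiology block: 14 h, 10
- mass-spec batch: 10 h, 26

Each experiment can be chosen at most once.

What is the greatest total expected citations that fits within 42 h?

136

Greedy by ratio would take sequencing lane + microarray batch + crystallography run + NMR block + mass-spec batch: 37 h used, total 130.
The 14 h tied up in microarray batch and mass-spec batch is better spent on calorimetry series — total rises to 136 (39 h).
Next best is sequencing lane + microarray batch + crystallography run + NMR block + mass-spec batch at 130 (37 h) — short by 6.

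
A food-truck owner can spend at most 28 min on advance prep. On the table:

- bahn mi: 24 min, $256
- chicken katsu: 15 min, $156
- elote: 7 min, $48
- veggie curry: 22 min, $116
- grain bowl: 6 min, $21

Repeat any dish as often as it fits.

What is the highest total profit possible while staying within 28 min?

Ranking by ratio (profit/min): bahn mi 10.67, chicken katsu 10.40, elote 6.86.
Taking bahn mi: 24 min used, 256 in profit.
That's the maximum — no swap from here does better than 256.

256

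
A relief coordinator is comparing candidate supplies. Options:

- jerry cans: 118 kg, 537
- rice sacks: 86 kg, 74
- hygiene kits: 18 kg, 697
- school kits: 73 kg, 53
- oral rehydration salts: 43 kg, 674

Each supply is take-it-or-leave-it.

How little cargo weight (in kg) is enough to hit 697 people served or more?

18

Need the lightest bundle worth ≥ 697.
Taking hygiene kits gives 697 (≥ 697) for 18 kg.
Any bundle with less than 18 kg falls short of 697.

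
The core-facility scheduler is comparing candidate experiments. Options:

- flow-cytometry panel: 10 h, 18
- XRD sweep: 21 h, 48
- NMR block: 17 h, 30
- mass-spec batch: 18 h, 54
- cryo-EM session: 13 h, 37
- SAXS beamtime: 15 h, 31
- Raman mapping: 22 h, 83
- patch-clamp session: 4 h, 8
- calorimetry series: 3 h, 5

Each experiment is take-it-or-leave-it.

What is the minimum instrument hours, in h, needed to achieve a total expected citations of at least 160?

53

Minimise h subject to total expected citations ≥ 160.
mass-spec batch + cryo-EM session + Raman mapping reaches 174 using 53 h.
Below 53 h the best achievable stays under 160.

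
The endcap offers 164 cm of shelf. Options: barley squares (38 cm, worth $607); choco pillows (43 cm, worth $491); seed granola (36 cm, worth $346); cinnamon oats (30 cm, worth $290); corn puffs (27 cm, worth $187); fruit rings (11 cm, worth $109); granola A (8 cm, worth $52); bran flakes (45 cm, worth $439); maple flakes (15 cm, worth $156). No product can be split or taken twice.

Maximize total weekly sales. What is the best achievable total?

1890

A density-first pass picks barley squares + choco pillows + fruit rings + granola A + bran flakes + maple flakes — 1854 at 160 cm.
A better packing is barley squares + choco pillows + seed granola + cinnamon oats + maple flakes: 162 cm, total 1890.
Runner-up barley squares + choco pillows + seed granola + bran flakes tops out at 1883.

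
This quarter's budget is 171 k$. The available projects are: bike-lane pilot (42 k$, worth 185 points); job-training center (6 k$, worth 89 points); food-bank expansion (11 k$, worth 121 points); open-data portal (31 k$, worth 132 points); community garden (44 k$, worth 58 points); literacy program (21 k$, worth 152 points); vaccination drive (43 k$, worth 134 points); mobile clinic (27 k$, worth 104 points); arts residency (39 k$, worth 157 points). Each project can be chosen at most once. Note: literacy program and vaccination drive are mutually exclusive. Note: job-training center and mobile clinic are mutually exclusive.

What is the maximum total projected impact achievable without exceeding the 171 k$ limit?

851

The ratio heuristic lands on bike-lane pilot + job-training center + food-bank expansion + open-data portal + literacy program + arts residency (836) but leaves 21 k$ idle.
The 6 k$ tied up in job-training center is better spent on mobile clinic — total rises to 851 (171 k$).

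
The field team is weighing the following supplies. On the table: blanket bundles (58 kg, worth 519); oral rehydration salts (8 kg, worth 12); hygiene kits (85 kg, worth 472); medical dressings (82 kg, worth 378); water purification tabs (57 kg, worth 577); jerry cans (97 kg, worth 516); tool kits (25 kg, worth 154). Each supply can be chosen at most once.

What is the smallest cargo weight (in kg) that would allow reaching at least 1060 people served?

Need the lightest bundle worth ≥ 1060.
blanket bundles + water purification tabs: 1096 people served at 115 kg.
No combination under 115 kg hits 1060.

115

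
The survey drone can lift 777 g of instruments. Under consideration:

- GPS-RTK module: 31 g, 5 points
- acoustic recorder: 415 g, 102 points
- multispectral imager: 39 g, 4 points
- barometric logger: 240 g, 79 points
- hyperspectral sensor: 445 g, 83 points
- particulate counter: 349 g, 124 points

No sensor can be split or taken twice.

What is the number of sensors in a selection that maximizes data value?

Optimal total is 226.
acoustic recorder + particulate counter hits 226 at 764 g.
All optima have 2 sensors.

2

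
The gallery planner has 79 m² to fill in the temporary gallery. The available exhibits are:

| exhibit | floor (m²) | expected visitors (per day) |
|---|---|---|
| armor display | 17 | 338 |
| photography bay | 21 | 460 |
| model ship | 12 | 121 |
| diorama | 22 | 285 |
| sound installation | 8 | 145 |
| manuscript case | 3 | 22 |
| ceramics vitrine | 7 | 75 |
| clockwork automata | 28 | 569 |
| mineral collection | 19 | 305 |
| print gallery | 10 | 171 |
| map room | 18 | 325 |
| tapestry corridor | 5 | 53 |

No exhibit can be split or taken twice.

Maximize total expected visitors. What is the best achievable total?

Best packing: armor display + photography bay + sound installation + clockwork automata + tapestry corridor — 79 m², 1565 total.
Next best is armor display + photography bay + manuscript case + clockwork automata + print gallery at 1560 (79 m²) — short by 5.

1565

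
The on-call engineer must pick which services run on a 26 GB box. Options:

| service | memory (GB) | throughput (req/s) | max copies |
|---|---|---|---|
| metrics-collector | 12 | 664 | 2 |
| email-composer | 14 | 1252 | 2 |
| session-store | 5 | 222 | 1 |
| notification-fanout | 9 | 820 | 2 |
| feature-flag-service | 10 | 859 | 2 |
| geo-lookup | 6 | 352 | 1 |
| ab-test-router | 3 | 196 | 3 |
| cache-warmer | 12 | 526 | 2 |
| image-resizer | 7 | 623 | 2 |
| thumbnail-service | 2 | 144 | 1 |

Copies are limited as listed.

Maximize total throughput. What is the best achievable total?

2302

The ratio heuristic lands on 2×notification-fanout + image-resizer (2263) but leaves 1 GB idle.
The 9 GB tied up in notification-fanout is better spent on feature-flag-service — total rises to 2302 (26 GB).
That's the maximum — no swap from here does better than 2302.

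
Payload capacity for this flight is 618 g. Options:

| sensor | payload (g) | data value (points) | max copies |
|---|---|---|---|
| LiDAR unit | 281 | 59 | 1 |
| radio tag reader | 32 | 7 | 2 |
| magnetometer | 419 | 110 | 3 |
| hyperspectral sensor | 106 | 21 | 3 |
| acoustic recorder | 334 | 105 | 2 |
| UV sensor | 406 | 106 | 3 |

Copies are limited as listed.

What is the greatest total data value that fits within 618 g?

164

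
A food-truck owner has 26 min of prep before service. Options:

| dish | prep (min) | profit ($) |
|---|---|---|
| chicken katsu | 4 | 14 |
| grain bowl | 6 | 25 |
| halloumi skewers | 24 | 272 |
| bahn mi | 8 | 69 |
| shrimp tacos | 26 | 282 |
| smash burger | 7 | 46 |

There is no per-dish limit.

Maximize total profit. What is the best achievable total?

A density-first pass picks halloumi skewers — 272 at 24 min.
Dropping halloumi skewers frees 24 min; slotting in shrimp tacos (26 min) lifts the total to 282 at 26 min.

282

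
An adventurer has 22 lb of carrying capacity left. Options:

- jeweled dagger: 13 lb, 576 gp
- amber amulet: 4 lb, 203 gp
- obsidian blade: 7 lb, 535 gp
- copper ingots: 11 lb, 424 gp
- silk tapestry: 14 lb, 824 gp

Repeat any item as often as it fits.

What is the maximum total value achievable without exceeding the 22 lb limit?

Best packing: 3×obsidian blade — 21 lb, 1605 total.
Every other selection either busts 22 lb or fails to beat 1605.

1605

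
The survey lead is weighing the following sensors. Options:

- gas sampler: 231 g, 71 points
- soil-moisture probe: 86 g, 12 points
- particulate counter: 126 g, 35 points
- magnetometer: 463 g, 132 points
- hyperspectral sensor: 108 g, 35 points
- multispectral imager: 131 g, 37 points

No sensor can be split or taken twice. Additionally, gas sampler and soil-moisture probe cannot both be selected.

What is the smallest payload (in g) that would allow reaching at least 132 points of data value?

463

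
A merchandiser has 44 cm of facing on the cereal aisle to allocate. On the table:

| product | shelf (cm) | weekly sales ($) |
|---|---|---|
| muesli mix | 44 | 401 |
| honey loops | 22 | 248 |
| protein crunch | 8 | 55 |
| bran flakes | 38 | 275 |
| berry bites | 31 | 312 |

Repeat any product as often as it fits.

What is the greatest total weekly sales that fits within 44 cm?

496

2×honey loops uses 44 of the 44 cm and totals 496.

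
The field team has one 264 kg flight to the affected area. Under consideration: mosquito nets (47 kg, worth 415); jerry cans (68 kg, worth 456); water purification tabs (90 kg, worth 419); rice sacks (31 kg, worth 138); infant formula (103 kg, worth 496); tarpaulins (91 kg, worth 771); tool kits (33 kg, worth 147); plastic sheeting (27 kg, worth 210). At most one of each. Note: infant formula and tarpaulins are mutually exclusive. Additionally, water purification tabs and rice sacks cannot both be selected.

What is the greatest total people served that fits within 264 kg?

1990

The ratio ordering already packs tightly: mosquito nets + jerry cans + rice sacks + tarpaulins + plastic sheeting, 264 kg, 1990.
The closest alternative, mosquito nets + jerry cans + tarpaulins + plastic sheeting, reaches only 1852.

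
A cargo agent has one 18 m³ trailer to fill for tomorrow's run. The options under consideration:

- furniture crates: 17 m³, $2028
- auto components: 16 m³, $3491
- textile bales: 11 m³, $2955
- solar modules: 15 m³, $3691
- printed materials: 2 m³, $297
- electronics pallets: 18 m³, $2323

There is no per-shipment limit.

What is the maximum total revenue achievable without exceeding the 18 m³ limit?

3988

By revenue per m³: textile bales 268.64, solar modules 246.07, auto components 218.19 lead.
A density-first pass picks textile bales + 3×printed materials — 3846 at 17 m³.
Replace textile bales and 2×printed materials with solar modules: the trade gains 142 net, giving 3988 at 17 m³.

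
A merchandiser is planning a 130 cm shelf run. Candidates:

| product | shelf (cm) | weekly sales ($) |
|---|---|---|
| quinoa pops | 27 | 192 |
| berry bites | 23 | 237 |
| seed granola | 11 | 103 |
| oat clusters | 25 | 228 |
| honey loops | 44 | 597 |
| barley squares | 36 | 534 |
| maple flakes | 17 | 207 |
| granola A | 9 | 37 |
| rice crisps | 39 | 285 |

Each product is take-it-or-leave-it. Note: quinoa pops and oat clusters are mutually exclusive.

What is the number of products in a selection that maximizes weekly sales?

5

The maximum weekly sales within 130 cm is 1612.
For example berry bites + honey loops + barley squares + maple flakes + granola A achieves it, using 129 cm.
All optima have 5 products.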